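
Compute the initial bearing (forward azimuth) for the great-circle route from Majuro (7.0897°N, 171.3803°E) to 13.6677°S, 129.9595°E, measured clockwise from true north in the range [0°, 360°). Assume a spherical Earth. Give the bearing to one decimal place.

243.2°

Δλ = 129.9595 − 171.3803 = -41.4208°.
θ = atan2( sin Δλ · cos φ₂ , cos φ₁ · sin φ₂ − sin φ₁ · cos φ₂ · cos Δλ )
  = atan2(-0.64285, -0.32441) = -116.778° → normalised to [0°, 360°): 243.222°.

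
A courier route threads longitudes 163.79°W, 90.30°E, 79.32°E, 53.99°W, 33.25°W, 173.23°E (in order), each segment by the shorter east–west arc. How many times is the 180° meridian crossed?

2

Leg 1: -163.79° → +90.30°, shortest Δλ = -105.91° (west) — crosses 180°.
Leg 2: +90.30° → +79.32°, shortest Δλ = -10.98° (west) — does not cross 180°.
Leg 3: +79.32° → -53.99°, shortest Δλ = -133.31° (west) — does not cross 180°.
Leg 4: -53.99° → -33.25°, shortest Δλ = 20.74° (east) — does not cross 180°.
Leg 5: -33.25° → +173.23°, shortest Δλ = -153.52° (west) — crosses 180°.
Total crossings: 2.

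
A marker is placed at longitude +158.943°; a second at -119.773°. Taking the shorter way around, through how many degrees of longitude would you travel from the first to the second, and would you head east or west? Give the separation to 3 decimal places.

81.284° east

Raw difference: -119.773 − 158.943 = -278.716°.
Normalise into (−180°, 180°]: -278.716° + 360° = 81.284°.
Positive ⇒ the second point lies to the east; separation 81.284°.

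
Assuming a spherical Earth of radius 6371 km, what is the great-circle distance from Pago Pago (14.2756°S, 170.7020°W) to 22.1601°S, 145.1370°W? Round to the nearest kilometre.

Δλ = -145.1370 − -170.7020 = 25.5650°.
Δφ = -22.1601 − -14.2756 = -7.8845°.
a = sin²(Δφ/2) + cos φ₁ · cos φ₂ · sin²(Δλ/2) = 0.048663.
c = 2·atan2(√a, √(1−a)) = 0.44485 rad → d = 6371·c ≈ 2834.15 km.

2834 km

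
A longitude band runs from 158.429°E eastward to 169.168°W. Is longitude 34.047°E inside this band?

No

Band width going east from +158.429° to -169.168°: ((-169.168 − 158.429) mod 360) = 32.403°.
Offset of +34.047° east of the west edge: ((34.047 − 158.429) mod 360) = 235.618°.
235.618° > 32.403° ⇒ outside.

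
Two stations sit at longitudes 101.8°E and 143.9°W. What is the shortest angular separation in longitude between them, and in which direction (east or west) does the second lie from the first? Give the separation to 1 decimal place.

Raw difference: -143.9 − 101.8 = -245.7°.
Normalise into (−180°, 180°]: -245.7° + 360° = 114.3°.
Positive ⇒ the second point lies to the east; separation 114.3°.

114.3° east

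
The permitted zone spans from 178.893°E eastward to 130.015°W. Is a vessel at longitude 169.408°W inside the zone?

Band width going east from +178.893° to -130.015°: ((-130.015 − 178.893) mod 360) = 51.092°.
Offset of -169.408° east of the west edge: ((-169.408 − 178.893) mod 360) = 11.699°.
11.699° ≤ 51.092° ⇒ inside.

Yes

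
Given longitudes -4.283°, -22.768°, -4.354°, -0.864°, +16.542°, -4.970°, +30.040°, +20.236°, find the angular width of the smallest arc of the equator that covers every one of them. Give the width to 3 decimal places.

52.808°

Sort the longitudes: -22.768°, -4.970°, -4.354°, -4.283°, -0.864°, +16.542°, +20.236°, +30.040°.
Eastward gaps between consecutive values (wrapping around): 17.798°, 0.616°, 0.071°, 3.419°, 17.406°, 3.694°, 9.804°, 307.192°.
Largest gap = 307.192° ⇒ minimal covering band is its complement: 360° − 307.192° = 52.808°.
Band runs from -22.768° eastward to +30.040°.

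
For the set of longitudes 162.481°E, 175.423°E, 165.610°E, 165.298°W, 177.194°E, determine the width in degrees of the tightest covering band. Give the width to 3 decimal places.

32.221°

Sort the longitudes: -165.298°, +162.481°, +165.610°, +175.423°, +177.194°.
Eastward gaps between consecutive values (wrapping around): 327.779°, 3.129°, 9.813°, 1.771°, 17.508°.
Largest gap = 327.779° ⇒ minimal covering band is its complement: 360° − 327.779° = 32.221°.
Band runs from +162.481° eastward to -165.298°, crossing the antimeridian.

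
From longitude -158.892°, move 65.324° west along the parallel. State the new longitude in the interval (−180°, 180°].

Start at -158.892°; shift −65.324° → -224.216°.
-224.216° lies outside (−180°, 180°]; add 360° → +135.784°.

+135.784°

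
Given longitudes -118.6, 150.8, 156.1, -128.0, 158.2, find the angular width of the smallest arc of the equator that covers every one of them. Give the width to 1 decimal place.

90.6°

Sort the longitudes: -128.0°, -118.6°, +150.8°, +156.1°, +158.2°.
Eastward gaps between consecutive values (wrapping around): 9.4°, 269.4°, 5.3°, 2.1°, 73.8°.
Largest gap = 269.4° ⇒ minimal covering band is its complement: 360° − 269.4° = 90.6°.
Band runs from +150.8° eastward to -118.6°, crossing the antimeridian.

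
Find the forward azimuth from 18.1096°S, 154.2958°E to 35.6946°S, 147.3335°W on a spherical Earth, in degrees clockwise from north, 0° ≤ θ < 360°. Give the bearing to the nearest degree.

Δλ = -147.3335 − 154.2958 = -301.6293°; wrapped into (−180°, 180°]: 58.3707°.
θ = atan2( sin Δλ · cos φ₂ , cos φ₁ · sin φ₂ − sin φ₁ · cos φ₂ · cos Δλ )
  = atan2(0.69150, -0.42218) = 121.405° → normalised to [0°, 360°): 121.405°.

121°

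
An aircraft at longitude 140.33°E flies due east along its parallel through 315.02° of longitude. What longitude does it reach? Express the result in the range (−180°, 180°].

95.35°E

Start at +140.33°; shift +315.02° → +455.35°.
+455.35° lies outside (−180°, 180°]; subtract 360° → +95.35°.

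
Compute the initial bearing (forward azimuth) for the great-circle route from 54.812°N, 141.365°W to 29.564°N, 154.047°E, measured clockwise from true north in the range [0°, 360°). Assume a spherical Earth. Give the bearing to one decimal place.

Δλ = 154.047 − -141.365 = 295.412°; wrapped into (−180°, 180°]: -64.588°.
θ = atan2( sin Δλ · cos φ₂ , cos φ₁ · sin φ₂ − sin φ₁ · cos φ₂ · cos Δλ )
  = atan2(-0.78565, -0.02072) = -91.511° → normalised to [0°, 360°): 268.489°.

268.5°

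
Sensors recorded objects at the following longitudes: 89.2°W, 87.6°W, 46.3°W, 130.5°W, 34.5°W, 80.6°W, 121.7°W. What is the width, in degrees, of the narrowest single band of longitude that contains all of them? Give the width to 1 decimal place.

Sort the longitudes: -130.5°, -121.7°, -89.2°, -87.6°, -80.6°, -46.3°, -34.5°.
Eastward gaps between consecutive values (wrapping around): 8.8°, 32.5°, 1.6°, 7.0°, 34.3°, 11.8°, 264.0°.
Largest gap = 264.0° ⇒ minimal covering band is its complement: 360° − 264.0° = 96.0°.
Band runs from -130.5° eastward to -34.5°.

96.0°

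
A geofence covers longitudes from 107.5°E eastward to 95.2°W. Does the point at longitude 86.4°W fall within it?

No

Band width going east from +107.5° to -95.2°: ((-95.2 − 107.5) mod 360) = 157.3°.
Offset of -86.4° east of the west edge: ((-86.4 − 107.5) mod 360) = 166.1°.
166.1° > 157.3° ⇒ outside.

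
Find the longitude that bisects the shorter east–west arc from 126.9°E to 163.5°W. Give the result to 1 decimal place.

161.7°E

Signed shortest Δλ from +126.9° to -163.5° is +69.6°.
Midpoint longitude = +126.9° + (+69.6°)/2 = +126.9° + 34.8° = +161.7°.
(The naïve average (+126.9 + -163.5)/2 = -18.3° is on the wrong side of the globe.)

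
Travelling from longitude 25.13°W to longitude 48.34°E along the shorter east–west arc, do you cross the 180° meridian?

No

Signed shortest Δλ = ((48.34 − -25.13 + 180) mod 360) − 180 = 73.47°.
Going east by 73.47° from -25.13° reaches +48.34° without touching 180°.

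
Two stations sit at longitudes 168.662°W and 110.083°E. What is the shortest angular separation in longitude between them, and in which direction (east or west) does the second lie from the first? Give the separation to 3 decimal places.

Raw difference: 110.083 − -168.662 = 278.745°.
Normalise into (−180°, 180°]: 278.745° − 360° = -81.255°.
Negative ⇒ the second point lies to the west; separation 81.255°.

81.255° west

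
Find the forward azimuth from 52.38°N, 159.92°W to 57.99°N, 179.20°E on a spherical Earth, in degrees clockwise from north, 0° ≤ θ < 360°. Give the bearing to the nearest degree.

304°

Δλ = 179.20 − -159.92 = 339.12°; wrapped into (−180°, 180°]: -20.88°.
θ = atan2( sin Δλ · cos φ₂ , cos φ₁ · sin φ₂ − sin φ₁ · cos φ₂ · cos Δλ )
  = atan2(-0.18892, 0.12533) = -56.440° → normalised to [0°, 360°): 303.560°.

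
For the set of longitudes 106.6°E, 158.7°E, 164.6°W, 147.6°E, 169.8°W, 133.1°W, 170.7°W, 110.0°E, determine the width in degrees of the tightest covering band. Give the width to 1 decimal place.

Sort the longitudes: -170.7°, -169.8°, -164.6°, -133.1°, +106.6°, +110.0°, +147.6°, +158.7°.
Eastward gaps between consecutive values (wrapping around): 0.9°, 5.2°, 31.5°, 239.7°, 3.4°, 37.6°, 11.1°, 30.6°.
Largest gap = 239.7° ⇒ minimal covering band is its complement: 360° − 239.7° = 120.3°.
Band runs from +106.6° eastward to -133.1°, crossing the antimeridian.

120.3°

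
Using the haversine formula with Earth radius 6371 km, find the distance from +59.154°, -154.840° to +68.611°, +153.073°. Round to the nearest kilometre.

Δλ = 153.073 − -154.840 = 307.913°; wrapped into (−180°, 180°]: -52.087°.
Δφ = 68.611 − 59.154 = 9.457°.
a = sin²(Δφ/2) + cos φ₁ · cos φ₂ · sin²(Δλ/2) = 0.042842.
c = 2·atan2(√a, √(1−a)) = 0.41698 rad → d = 6371·c ≈ 2656.57 km.

2657 km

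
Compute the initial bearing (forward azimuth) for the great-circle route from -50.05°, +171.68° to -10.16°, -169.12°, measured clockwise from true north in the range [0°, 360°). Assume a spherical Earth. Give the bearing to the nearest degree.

28°

Δλ = -169.12 − 171.68 = -340.80°; wrapped into (−180°, 180°]: 19.20°.
θ = atan2( sin Δλ · cos φ₂ , cos φ₁ · sin φ₂ − sin φ₁ · cos φ₂ · cos Δλ )
  = atan2(0.32371, 0.59934) = 28.374° → normalised to [0°, 360°): 28.374°.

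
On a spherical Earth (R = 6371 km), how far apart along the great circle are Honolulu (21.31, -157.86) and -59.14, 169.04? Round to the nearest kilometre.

Δλ = 169.04 − -157.86 = 326.90°; wrapped into (−180°, 180°]: -33.10°.
Δφ = -59.14 − 21.31 = -80.45°.
a = sin²(Δφ/2) + cos φ₁ · cos φ₂ · sin²(Δλ/2) = 0.455821.
c = 2·atan2(√a, √(1−a)) = 1.48232 rad → d = 6371·c ≈ 9443.88 km.

9444 km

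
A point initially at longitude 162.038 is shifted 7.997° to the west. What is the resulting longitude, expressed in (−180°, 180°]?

Start at +162.038°; shift −7.997° → +154.041°.
+154.041° already lies in (−180°, 180°].

+154.041°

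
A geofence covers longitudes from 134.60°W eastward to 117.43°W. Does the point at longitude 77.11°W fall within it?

No

Band width going east from -134.60° to -117.43°: ((-117.43 − -134.60) mod 360) = 17.17°.
Offset of -77.11° east of the west edge: ((-77.11 − -134.60) mod 360) = 57.49°.
57.49° > 17.17° ⇒ outside.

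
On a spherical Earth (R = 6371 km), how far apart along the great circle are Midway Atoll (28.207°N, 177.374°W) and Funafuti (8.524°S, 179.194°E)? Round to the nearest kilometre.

4101 km

Δλ = 179.194 − -177.374 = 356.568°; wrapped into (−180°, 180°]: -3.432°.
Δφ = -8.524 − 28.207 = -36.731°.
a = sin²(Δφ/2) + cos φ₁ · cos φ₂ · sin²(Δλ/2) = 0.100055.
c = 2·atan2(√a, √(1−a)) = 0.64369 rad → d = 6371·c ≈ 4100.92 km.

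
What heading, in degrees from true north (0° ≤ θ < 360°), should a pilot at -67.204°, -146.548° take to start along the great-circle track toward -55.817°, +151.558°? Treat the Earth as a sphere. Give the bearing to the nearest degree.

Δλ = 151.558 − -146.548 = 298.106°; wrapped into (−180°, 180°]: -61.894°.
θ = atan2( sin Δλ · cos φ₂ , cos φ₁ · sin φ₂ − sin φ₁ · cos φ₂ · cos Δλ )
  = atan2(-0.49558, -0.07651) = -98.776° → normalised to [0°, 360°): 261.224°.

261°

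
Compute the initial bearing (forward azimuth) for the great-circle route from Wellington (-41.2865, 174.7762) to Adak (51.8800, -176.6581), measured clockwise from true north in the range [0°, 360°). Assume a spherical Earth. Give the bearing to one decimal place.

5.3°

Δλ = -176.6581 − 174.7762 = -351.4343°; wrapped into (−180°, 180°]: 8.5657°.
θ = atan2( sin Δλ · cos φ₂ , cos φ₁ · sin φ₂ − sin φ₁ · cos φ₂ · cos Δλ )
  = atan2(0.09194, 0.99393) = 5.285° → normalised to [0°, 360°): 5.285°.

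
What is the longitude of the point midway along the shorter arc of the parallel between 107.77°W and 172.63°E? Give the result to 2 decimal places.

147.57°W

Signed shortest Δλ from -107.77° to +172.63° is -79.60°.
Midpoint longitude = -107.77° + (-79.60°)/2 = -107.77° − 39.80° = -147.57°.
(The naïve average (-107.77 + +172.63)/2 = 32.43° is on the wrong side of the globe.)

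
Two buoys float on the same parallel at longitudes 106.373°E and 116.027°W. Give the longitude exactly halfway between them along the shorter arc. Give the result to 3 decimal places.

175.173°E

Signed shortest Δλ from +106.373° to -116.027° is +137.600°.
Midpoint longitude = +106.373° + (+137.600°)/2 = +106.373° + 68.800° = +175.173°.
(The naïve average (+106.373 + -116.027)/2 = -4.827° is on the wrong side of the globe.)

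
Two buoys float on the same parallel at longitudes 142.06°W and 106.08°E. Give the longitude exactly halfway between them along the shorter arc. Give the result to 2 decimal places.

162.01°E

Signed shortest Δλ from -142.06° to +106.08° is -111.86°.
Midpoint longitude = -142.06° + (-111.86°)/2 = -142.06° − 55.93° = -197.99°.
Normalise into (−180°, 180°]: +162.01°.
(The naïve average (-142.06 + +106.08)/2 = -17.99° is on the wrong side of the globe.)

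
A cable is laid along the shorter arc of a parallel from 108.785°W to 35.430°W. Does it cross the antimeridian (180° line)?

No

Signed shortest Δλ = ((-35.430 − -108.785 + 180) mod 360) − 180 = 73.355°.
Going east by 73.355° from -108.785° reaches -35.430° without touching 180°.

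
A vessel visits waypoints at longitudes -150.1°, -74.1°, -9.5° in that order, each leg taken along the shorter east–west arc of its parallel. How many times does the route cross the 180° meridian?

0

Leg 1: -150.1° → -74.1°, shortest Δλ = 76.0° (east) — does not cross 180°.
Leg 2: -74.1° → -9.5°, shortest Δλ = 64.6° (east) — does not cross 180°.
Total crossings: 0.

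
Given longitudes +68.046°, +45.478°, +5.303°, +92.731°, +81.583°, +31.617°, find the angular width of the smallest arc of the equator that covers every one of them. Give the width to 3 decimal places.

87.428°

Sort the longitudes: +5.303°, +31.617°, +45.478°, +68.046°, +81.583°, +92.731°.
Eastward gaps between consecutive values (wrapping around): 26.314°, 13.861°, 22.568°, 13.537°, 11.148°, 272.572°.
Largest gap = 272.572° ⇒ minimal covering band is its complement: 360° − 272.572° = 87.428°.
Band runs from +5.303° eastward to +92.731°.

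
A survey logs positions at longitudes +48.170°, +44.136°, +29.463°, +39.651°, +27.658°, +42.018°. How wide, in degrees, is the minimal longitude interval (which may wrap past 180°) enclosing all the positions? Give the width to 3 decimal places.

Sort the longitudes: +27.658°, +29.463°, +39.651°, +42.018°, +44.136°, +48.170°.
Eastward gaps between consecutive values (wrapping around): 1.805°, 10.188°, 2.367°, 2.118°, 4.034°, 339.488°.
Largest gap = 339.488° ⇒ minimal covering band is its complement: 360° − 339.488° = 20.512°.
Band runs from +27.658° eastward to +48.170°.

20.512°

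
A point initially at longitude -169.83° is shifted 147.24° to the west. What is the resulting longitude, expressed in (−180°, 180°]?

Start at -169.83°; shift −147.24° → -317.07°.
-317.07° lies outside (−180°, 180°]; add 360° → +42.93°.

+42.93°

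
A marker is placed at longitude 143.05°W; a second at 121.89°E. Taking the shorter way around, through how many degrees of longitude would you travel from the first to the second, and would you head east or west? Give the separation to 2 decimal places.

95.06° west

Raw difference: 121.89 − -143.05 = 264.94°.
Normalise into (−180°, 180°]: 264.94° − 360° = -95.06°.
Negative ⇒ the second point lies to the west; separation 95.06°.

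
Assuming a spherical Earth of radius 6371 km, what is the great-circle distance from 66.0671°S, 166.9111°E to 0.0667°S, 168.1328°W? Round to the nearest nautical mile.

Δλ = -168.1328 − 166.9111 = -335.0439°; wrapped into (−180°, 180°]: 24.9561°.
Δφ = -0.0667 − -66.0671 = 66.0004°.
a = sin²(Δφ/2) + cos φ₁ · cos φ₂ · sin²(Δλ/2) = 0.315573.
c = 2·atan2(√a, √(1−a)) = 1.19302 rad → d = 6371·c ≈ 7600.74 km ≈ 4104.07 nmi.

4104 nmi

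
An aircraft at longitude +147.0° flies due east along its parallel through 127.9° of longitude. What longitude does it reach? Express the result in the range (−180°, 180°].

-85.1°

Start at +147.0°; shift +127.9° → +274.9°.
+274.9° lies outside (−180°, 180°]; subtract 360° → -85.1°.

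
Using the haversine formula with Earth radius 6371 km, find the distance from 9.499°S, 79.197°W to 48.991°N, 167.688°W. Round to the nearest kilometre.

Δλ = -167.688 − -79.197 = -88.491°.
Δφ = 48.991 − -9.499 = 58.490°.
a = sin²(Δφ/2) + cos φ₁ · cos φ₂ · sin²(Δλ/2) = 0.553745.
c = 2·atan2(√a, √(1−a)) = 1.67849 rad → d = 6371·c ≈ 10693.69 km.

10694 km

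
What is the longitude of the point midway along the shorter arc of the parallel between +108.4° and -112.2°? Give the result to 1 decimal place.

+178.1°

Signed shortest Δλ from +108.4° to -112.2° is +139.4°.
Midpoint longitude = +108.4° + (+139.4°)/2 = +108.4° + 69.7° = +178.1°.
(The naïve average (+108.4 + -112.2)/2 = -1.9° is on the wrong side of the globe.)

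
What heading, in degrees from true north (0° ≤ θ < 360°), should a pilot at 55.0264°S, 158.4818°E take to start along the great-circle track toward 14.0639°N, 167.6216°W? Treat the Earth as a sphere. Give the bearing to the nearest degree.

Δλ = -167.6216 − 158.4818 = -326.1034°; wrapped into (−180°, 180°]: 33.8966°.
θ = atan2( sin Δλ · cos φ₂ , cos φ₁ · sin φ₂ − sin φ₁ · cos φ₂ · cos Δλ )
  = atan2(0.54098, 0.79905) = 34.099° → normalised to [0°, 360°): 34.099°.

34°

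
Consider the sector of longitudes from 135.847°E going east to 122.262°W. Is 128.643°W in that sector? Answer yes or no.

Band width going east from +135.847° to -122.262°: ((-122.262 − 135.847) mod 360) = 101.891°.
Offset of -128.643° east of the west edge: ((-128.643 − 135.847) mod 360) = 95.510°.
95.510° ≤ 101.891° ⇒ inside.

Yes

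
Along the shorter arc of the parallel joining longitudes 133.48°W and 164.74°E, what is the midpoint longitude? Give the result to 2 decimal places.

Signed shortest Δλ from -133.48° to +164.74° is -61.78°.
Midpoint longitude = -133.48° + (-61.78°)/2 = -133.48° − 30.89° = -164.37°.
(The naïve average (-133.48 + +164.74)/2 = 15.63° is on the wrong side of the globe.)

164.37°W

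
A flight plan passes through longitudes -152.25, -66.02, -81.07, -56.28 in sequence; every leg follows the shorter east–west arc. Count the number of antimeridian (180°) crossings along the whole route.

Leg 1: -152.25° → -66.02°, shortest Δλ = 86.23° (east) — does not cross 180°.
Leg 2: -66.02° → -81.07°, shortest Δλ = -15.05° (west) — does not cross 180°.
Leg 3: -81.07° → -56.28°, shortest Δλ = 24.79° (east) — does not cross 180°.
Total crossings: 0.

0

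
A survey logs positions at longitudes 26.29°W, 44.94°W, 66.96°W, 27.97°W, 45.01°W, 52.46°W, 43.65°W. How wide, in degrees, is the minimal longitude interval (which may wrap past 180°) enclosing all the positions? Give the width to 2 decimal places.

40.67°

Sort the longitudes: -66.96°, -52.46°, -45.01°, -44.94°, -43.65°, -27.97°, -26.29°.
Eastward gaps between consecutive values (wrapping around): 14.50°, 7.45°, 0.07°, 1.29°, 15.68°, 1.68°, 319.33°.
Largest gap = 319.33° ⇒ minimal covering band is its complement: 360° − 319.33° = 40.67°.
Band runs from -66.96° eastward to -26.29°.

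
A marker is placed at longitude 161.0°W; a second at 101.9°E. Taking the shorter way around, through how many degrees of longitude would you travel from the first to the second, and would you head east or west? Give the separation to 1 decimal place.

Raw difference: 101.9 − -161.0 = 262.9°.
Normalise into (−180°, 180°]: 262.9° − 360° = -97.1°.
Negative ⇒ the second point lies to the west; separation 97.1°.

97.1° west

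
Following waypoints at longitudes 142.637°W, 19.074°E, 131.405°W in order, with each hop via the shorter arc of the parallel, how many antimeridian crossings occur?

0

Leg 1: -142.637° → +19.074°, shortest Δλ = 161.711° (east) — does not cross 180°.
Leg 2: +19.074° → -131.405°, shortest Δλ = -150.479° (west) — does not cross 180°.
Total crossings: 0.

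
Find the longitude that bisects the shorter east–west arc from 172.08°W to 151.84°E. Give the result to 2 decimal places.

Signed shortest Δλ from -172.08° to +151.84° is -36.08°.
Midpoint longitude = -172.08° + (-36.08°)/2 = -172.08° − 18.04° = -190.12°.
Normalise into (−180°, 180°]: +169.88°.
(The naïve average (-172.08 + +151.84)/2 = -10.12° is on the wrong side of the globe.)

169.88°E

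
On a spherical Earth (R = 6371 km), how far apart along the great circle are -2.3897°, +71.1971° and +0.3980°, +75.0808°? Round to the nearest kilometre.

Δλ = 75.0808 − 71.1971 = 3.8837°.
Δφ = 0.3980 − -2.3897 = 2.7877°.
a = sin²(Δφ/2) + cos φ₁ · cos φ₂ · sin²(Δλ/2) = 0.001739.
c = 2·atan2(√a, √(1−a)) = 0.08342 rad → d = 6371·c ≈ 531.49 km.

531 km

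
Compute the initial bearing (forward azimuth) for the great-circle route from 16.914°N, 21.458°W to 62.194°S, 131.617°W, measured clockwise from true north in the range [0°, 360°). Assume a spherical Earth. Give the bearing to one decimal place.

Δλ = -131.617 − -21.458 = -110.159°.
θ = atan2( sin Δλ · cos φ₂ , cos φ₁ · sin φ₂ − sin φ₁ · cos φ₂ · cos Δλ )
  = atan2(-0.43790, -0.79950) = -151.290° → normalised to [0°, 360°): 208.710°.

208.7°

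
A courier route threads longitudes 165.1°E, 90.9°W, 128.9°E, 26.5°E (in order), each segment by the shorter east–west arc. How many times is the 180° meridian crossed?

Leg 1: +165.1° → -90.9°, shortest Δλ = 104.0° (east) — crosses 180°.
Leg 2: -90.9° → +128.9°, shortest Δλ = -140.2° (west) — crosses 180°.
Leg 3: +128.9° → +26.5°, shortest Δλ = -102.4° (west) — does not cross 180°.
Total crossings: 2.

2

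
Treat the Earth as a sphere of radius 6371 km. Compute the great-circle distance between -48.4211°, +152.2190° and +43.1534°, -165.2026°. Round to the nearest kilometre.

Δλ = -165.2026 − 152.2190 = -317.4216°; wrapped into (−180°, 180°]: 42.5784°.
Δφ = 43.1534 − -48.4211 = 91.5745°.
a = sin²(Δφ/2) + cos φ₁ · cos φ₂ · sin²(Δλ/2) = 0.577561.
c = 2·atan2(√a, √(1−a)) = 1.72655 rad → d = 6371·c ≈ 10999.83 km.

11000 km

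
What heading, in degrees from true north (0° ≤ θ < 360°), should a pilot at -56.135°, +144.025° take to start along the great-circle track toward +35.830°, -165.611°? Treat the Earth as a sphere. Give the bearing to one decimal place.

39.6°

Δλ = -165.611 − 144.025 = -309.636°; wrapped into (−180°, 180°]: 50.364°.
θ = atan2( sin Δλ · cos φ₂ , cos φ₁ · sin φ₂ − sin φ₁ · cos φ₂ · cos Δλ )
  = atan2(0.62437, 0.75565) = 39.566° → normalised to [0°, 360°): 39.566°.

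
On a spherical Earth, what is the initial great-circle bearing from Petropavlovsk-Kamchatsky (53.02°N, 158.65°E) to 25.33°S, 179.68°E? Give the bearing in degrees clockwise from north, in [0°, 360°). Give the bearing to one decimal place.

160.8°

Δλ = 179.68 − 158.65 = 21.03°.
θ = atan2( sin Δλ · cos φ₂ , cos φ₁ · sin φ₂ − sin φ₁ · cos φ₂ · cos Δλ )
  = atan2(0.32436, -0.93131) = 160.798° → normalised to [0°, 360°): 160.798°.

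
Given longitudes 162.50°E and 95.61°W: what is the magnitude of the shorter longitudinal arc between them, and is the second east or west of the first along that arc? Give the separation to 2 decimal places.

101.89° east

Raw difference: -95.61 − 162.50 = -258.11°.
Normalise into (−180°, 180°]: -258.11° + 360° = 101.89°.
Positive ⇒ the second point lies to the east; separation 101.89°.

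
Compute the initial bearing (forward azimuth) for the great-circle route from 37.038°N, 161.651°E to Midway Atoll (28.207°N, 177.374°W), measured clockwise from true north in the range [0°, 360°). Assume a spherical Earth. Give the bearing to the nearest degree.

111°

Δλ = -177.374 − 161.651 = -339.025°; wrapped into (−180°, 180°]: 20.975°.
θ = atan2( sin Δλ · cos φ₂ , cos φ₁ · sin φ₂ − sin φ₁ · cos φ₂ · cos Δλ )
  = atan2(0.31545, -0.11835) = 110.564° → normalised to [0°, 360°): 110.564°.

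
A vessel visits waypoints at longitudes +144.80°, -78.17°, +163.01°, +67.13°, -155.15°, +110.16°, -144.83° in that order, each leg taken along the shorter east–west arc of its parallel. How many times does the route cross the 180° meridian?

Leg 1: +144.80° → -78.17°, shortest Δλ = 137.03° (east) — crosses 180°.
Leg 2: -78.17° → +163.01°, shortest Δλ = -118.82° (west) — crosses 180°.
Leg 3: +163.01° → +67.13°, shortest Δλ = -95.88° (west) — does not cross 180°.
Leg 4: +67.13° → -155.15°, shortest Δλ = 137.72° (east) — crosses 180°.
Leg 5: -155.15° → +110.16°, shortest Δλ = -94.69° (west) — crosses 180°.
Leg 6: +110.16° → -144.83°, shortest Δλ = 105.01° (east) — crosses 180°.
Total crossings: 5.

5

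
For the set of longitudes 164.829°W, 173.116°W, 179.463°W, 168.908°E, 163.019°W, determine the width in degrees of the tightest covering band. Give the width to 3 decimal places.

Sort the longitudes: -179.463°, -173.116°, -164.829°, -163.019°, +168.908°.
Eastward gaps between consecutive values (wrapping around): 6.347°, 8.287°, 1.810°, 331.927°, 11.629°.
Largest gap = 331.927° ⇒ minimal covering band is its complement: 360° − 331.927° = 28.073°.
Band runs from +168.908° eastward to -163.019°, crossing the antimeridian.

28.073°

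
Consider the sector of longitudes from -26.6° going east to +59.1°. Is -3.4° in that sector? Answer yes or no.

Band width going east from -26.6° to +59.1°: ((59.1 − -26.6) mod 360) = 85.7°.
Offset of -3.4° east of the west edge: ((-3.4 − -26.6) mod 360) = 23.2°.
23.2° ≤ 85.7° ⇒ inside.

Yes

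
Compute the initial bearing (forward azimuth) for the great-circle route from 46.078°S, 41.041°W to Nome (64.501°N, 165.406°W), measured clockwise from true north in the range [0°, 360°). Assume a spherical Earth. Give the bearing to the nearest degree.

Δλ = -165.406 − -41.041 = -124.365°.
θ = atan2( sin Δλ · cos φ₂ , cos φ₁ · sin φ₂ − sin φ₁ · cos φ₂ · cos Δλ )
  = atan2(-0.35536, 0.45108) = -38.231° → normalised to [0°, 360°): 321.769°.

322°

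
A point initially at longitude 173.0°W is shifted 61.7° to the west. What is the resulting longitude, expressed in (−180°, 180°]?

125.3°E

Start at -173.0°; shift −61.7° → -234.7°.
-234.7° lies outside (−180°, 180°]; add 360° → +125.3°.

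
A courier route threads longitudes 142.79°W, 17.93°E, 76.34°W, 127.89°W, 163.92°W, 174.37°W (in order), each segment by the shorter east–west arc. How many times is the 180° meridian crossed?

Leg 1: -142.79° → +17.93°, shortest Δλ = 160.72° (east) — does not cross 180°.
Leg 2: +17.93° → -76.34°, shortest Δλ = -94.27° (west) — does not cross 180°.
Leg 3: -76.34° → -127.89°, shortest Δλ = -51.55° (west) — does not cross 180°.
Leg 4: -127.89° → -163.92°, shortest Δλ = -36.03° (west) — does not cross 180°.
Leg 5: -163.92° → -174.37°, shortest Δλ = -10.45° (west) — does not cross 180°.
Total crossings: 0.

0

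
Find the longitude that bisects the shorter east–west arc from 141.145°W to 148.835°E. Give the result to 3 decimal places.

Signed shortest Δλ from -141.145° to +148.835° is -70.020°.
Midpoint longitude = -141.145° + (-70.020°)/2 = -141.145° − 35.010° = -176.155°.
(The naïve average (-141.145 + +148.835)/2 = 3.845° is on the wrong side of the globe.)

176.155°W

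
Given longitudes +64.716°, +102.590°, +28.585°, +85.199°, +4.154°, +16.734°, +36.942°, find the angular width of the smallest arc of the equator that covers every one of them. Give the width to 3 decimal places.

Sort the longitudes: +4.154°, +16.734°, +28.585°, +36.942°, +64.716°, +85.199°, +102.590°.
Eastward gaps between consecutive values (wrapping around): 12.580°, 11.851°, 8.357°, 27.774°, 20.483°, 17.391°, 261.564°.
Largest gap = 261.564° ⇒ minimal covering band is its complement: 360° − 261.564° = 98.436°.
Band runs from +4.154° eastward to +102.590°.

98.436°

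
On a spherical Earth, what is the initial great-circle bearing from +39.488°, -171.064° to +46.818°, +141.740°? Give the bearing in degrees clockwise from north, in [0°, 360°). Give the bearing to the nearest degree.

298°

Δλ = 141.740 − -171.064 = 312.804°; wrapped into (−180°, 180°]: -47.196°.
θ = atan2( sin Δλ · cos φ₂ , cos φ₁ · sin φ₂ − sin φ₁ · cos φ₂ · cos Δλ )
  = atan2(-0.50207, 0.26706) = -61.991° → normalised to [0°, 360°): 298.009°.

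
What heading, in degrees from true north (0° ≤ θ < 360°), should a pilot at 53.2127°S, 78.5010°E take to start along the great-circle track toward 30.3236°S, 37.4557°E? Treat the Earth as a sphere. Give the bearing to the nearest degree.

Δλ = 37.4557 − 78.5010 = -41.0453°.
θ = atan2( sin Δλ · cos φ₂ , cos φ₁ · sin φ₂ − sin φ₁ · cos φ₂ · cos Δλ )
  = atan2(-0.56682, 0.21902) = -68.873° → normalised to [0°, 360°): 291.127°.

291°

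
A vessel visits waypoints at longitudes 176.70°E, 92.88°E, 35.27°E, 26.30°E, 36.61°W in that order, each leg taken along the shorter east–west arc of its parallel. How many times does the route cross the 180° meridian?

Leg 1: +176.70° → +92.88°, shortest Δλ = -83.82° (west) — does not cross 180°.
Leg 2: +92.88° → +35.27°, shortest Δλ = -57.61° (west) — does not cross 180°.
Leg 3: +35.27° → +26.30°, shortest Δλ = -8.97° (west) — does not cross 180°.
Leg 4: +26.30° → -36.61°, shortest Δλ = -62.91° (west) — does not cross 180°.
Total crossings: 0.

0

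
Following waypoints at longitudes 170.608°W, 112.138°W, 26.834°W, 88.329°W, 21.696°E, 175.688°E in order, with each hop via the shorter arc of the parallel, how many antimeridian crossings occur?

0

Leg 1: -170.608° → -112.138°, shortest Δλ = 58.47° (east) — does not cross 180°.
Leg 2: -112.138° → -26.834°, shortest Δλ = 85.304° (east) — does not cross 180°.
Leg 3: -26.834° → -88.329°, shortest Δλ = -61.495° (west) — does not cross 180°.
Leg 4: -88.329° → +21.696°, shortest Δλ = 110.025° (east) — does not cross 180°.
Leg 5: +21.696° → +175.688°, shortest Δλ = 153.992° (east) — does not cross 180°.
Total crossings: 0.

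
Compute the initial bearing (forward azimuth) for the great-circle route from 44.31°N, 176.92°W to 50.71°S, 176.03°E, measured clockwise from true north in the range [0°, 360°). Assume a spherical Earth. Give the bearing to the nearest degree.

184°

Δλ = 176.03 − -176.92 = 352.95°; wrapped into (−180°, 180°]: -7.05°.
θ = atan2( sin Δλ · cos φ₂ , cos φ₁ · sin φ₂ − sin φ₁ · cos φ₂ · cos Δλ )
  = atan2(-0.07772, -0.99282) = -175.524° → normalised to [0°, 360°): 184.476°.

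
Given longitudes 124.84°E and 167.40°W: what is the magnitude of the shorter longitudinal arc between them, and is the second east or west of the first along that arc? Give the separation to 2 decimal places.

Raw difference: -167.40 − 124.84 = -292.24°.
Normalise into (−180°, 180°]: -292.24° + 360° = 67.76°.
Positive ⇒ the second point lies to the east; separation 67.76°.

67.76° east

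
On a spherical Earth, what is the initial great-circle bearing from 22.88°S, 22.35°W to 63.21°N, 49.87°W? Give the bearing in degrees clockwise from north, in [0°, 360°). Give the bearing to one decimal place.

348.0°

Δλ = -49.87 − -22.35 = -27.52°.
θ = atan2( sin Δλ · cos φ₂ , cos φ₁ · sin φ₂ − sin φ₁ · cos φ₂ · cos Δλ )
  = atan2(-0.20826, 0.97784) = -12.023° → normalised to [0°, 360°): 347.977°.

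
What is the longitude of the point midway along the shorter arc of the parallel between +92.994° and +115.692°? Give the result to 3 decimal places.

+104.343°

Signed shortest Δλ from +92.994° to +115.692° is +22.698°.
Midpoint longitude = +92.994° + (+22.698°)/2 = +92.994° + 11.349° = +104.343°.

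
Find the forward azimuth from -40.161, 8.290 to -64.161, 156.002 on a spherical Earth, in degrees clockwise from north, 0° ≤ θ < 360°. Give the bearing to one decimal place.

Δλ = 156.002 − 8.290 = 147.712°.
θ = atan2( sin Δλ · cos φ₂ , cos φ₁ · sin φ₂ − sin φ₁ · cos φ₂ · cos Δλ )
  = atan2(0.23282, -0.92546) = 165.879° → normalised to [0°, 360°): 165.879°.

165.9°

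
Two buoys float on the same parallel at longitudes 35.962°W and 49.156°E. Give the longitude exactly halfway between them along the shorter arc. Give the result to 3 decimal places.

6.597°E

Signed shortest Δλ from -35.962° to +49.156° is +85.118°.
Midpoint longitude = -35.962° + (+85.118°)/2 = -35.962° + 42.559° = +6.597°.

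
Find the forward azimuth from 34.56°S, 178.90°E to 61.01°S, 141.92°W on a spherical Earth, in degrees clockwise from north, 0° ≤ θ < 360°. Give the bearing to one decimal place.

Δλ = -141.92 − 178.90 = -320.82°; wrapped into (−180°, 180°]: 39.18°.
θ = atan2( sin Δλ · cos φ₂ , cos φ₁ · sin φ₂ − sin φ₁ · cos φ₂ · cos Δλ )
  = atan2(0.30619, -0.50723) = 148.883° → normalised to [0°, 360°): 148.883°.

148.9°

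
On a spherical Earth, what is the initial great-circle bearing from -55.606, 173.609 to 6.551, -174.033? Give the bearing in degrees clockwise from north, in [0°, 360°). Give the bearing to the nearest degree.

Δλ = -174.033 − 173.609 = -347.642°; wrapped into (−180°, 180°]: 12.358°.
θ = atan2( sin Δλ · cos φ₂ , cos φ₁ · sin φ₂ − sin φ₁ · cos φ₂ · cos Δλ )
  = atan2(0.21262, 0.86524) = 13.806° → normalised to [0°, 360°): 13.806°.

14°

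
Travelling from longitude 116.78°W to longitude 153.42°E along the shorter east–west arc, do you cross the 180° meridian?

Naïve |153.42 − -116.78| = 270.2° > 180°, so the shorter arc goes the other way round — across 180°.
Signed shortest Δλ = ((153.42 − -116.78 + 180) mod 360) − 180 = -89.8°.
Going west by 89.8° from -116.78° passes through 180° before reaching +153.42°.

Yes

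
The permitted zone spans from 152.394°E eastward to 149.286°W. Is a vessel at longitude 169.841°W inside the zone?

Yes

Band width going east from +152.394° to -149.286°: ((-149.286 − 152.394) mod 360) = 58.320°.
Offset of -169.841° east of the west edge: ((-169.841 − 152.394) mod 360) = 37.765°.
37.765° ≤ 58.320° ⇒ inside.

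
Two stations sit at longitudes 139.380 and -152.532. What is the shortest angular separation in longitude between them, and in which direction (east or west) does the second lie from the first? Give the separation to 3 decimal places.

68.088° east

Raw difference: -152.532 − 139.380 = -291.912°.
Normalise into (−180°, 180°]: -291.912° + 360° = 68.088°.
Positive ⇒ the second point lies to the east; separation 68.088°.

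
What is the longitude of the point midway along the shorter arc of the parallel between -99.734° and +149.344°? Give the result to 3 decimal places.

Signed shortest Δλ from -99.734° to +149.344° is -110.922°.
Midpoint longitude = -99.734° + (-110.922°)/2 = -99.734° − 55.461° = -155.195°.
(The naïve average (-99.734 + +149.344)/2 = 24.805° is on the wrong side of the globe.)

-155.195°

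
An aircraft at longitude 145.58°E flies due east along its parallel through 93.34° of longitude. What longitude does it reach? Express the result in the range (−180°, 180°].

121.08°W

Start at +145.58°; shift +93.34° → +238.92°.
+238.92° lies outside (−180°, 180°]; subtract 360° → -121.08°.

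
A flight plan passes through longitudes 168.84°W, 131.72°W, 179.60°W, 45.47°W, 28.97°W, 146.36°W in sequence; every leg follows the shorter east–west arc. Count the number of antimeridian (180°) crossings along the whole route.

Leg 1: -168.84° → -131.72°, shortest Δλ = 37.12° (east) — does not cross 180°.
Leg 2: -131.72° → -179.60°, shortest Δλ = -47.88° (west) — does not cross 180°.
Leg 3: -179.60° → -45.47°, shortest Δλ = 134.13° (east) — does not cross 180°.
Leg 4: -45.47° → -28.97°, shortest Δλ = 16.5° (east) — does not cross 180°.
Leg 5: -28.97° → -146.36°, shortest Δλ = -117.39° (west) — does not cross 180°.
Total crossings: 0.

0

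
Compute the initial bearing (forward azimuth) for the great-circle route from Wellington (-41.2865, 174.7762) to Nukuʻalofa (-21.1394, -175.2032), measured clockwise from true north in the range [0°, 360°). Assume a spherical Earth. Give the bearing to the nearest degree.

Δλ = -175.2032 − 174.7762 = -349.9794°; wrapped into (−180°, 180°]: 10.0206°.
θ = atan2( sin Δλ · cos φ₂ , cos φ₁ · sin φ₂ − sin φ₁ · cos φ₂ · cos Δλ )
  = atan2(0.16229, 0.33504) = 25.845° → normalised to [0°, 360°): 25.845°.

26°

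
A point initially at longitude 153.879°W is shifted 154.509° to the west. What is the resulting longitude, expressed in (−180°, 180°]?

51.612°E

Start at -153.879°; shift −154.509° → -308.388°.
-308.388° lies outside (−180°, 180°]; add 360° → +51.612°.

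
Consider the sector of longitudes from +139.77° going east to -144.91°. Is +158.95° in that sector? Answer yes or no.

Band width going east from +139.77° to -144.91°: ((-144.91 − 139.77) mod 360) = 75.32°.
Offset of +158.95° east of the west edge: ((158.95 − 139.77) mod 360) = 19.18°.
19.18° ≤ 75.32° ⇒ inside.

Yes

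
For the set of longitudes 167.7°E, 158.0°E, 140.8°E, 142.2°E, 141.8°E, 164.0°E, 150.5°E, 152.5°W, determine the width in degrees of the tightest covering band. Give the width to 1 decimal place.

Sort the longitudes: -152.5°, +140.8°, +141.8°, +142.2°, +150.5°, +158.0°, +164.0°, +167.7°.
Eastward gaps between consecutive values (wrapping around): 293.3°, 1.0°, 0.4°, 8.3°, 7.5°, 6.0°, 3.7°, 39.8°.
Largest gap = 293.3° ⇒ minimal covering band is its complement: 360° − 293.3° = 66.7°.
Band runs from +140.8° eastward to -152.5°, crossing the antimeridian.

66.7°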